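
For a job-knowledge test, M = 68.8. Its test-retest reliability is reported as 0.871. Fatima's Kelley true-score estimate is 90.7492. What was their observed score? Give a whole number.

T̂ = ρX + (1 − ρ)μ  ⇒  X = (T̂ − (1 − ρ)μ) / ρ
X = (90.7492 − 0.129 × 68.8) / 0.871 = (90.7492 − 8.8752) / 0.871 = 81.8740 / 0.871 = 94.00

94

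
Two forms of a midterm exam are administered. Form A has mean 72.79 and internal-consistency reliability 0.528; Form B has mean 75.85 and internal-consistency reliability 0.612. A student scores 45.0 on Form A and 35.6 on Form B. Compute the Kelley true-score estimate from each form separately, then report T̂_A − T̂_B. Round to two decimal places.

T̂_A = 0.528(45.0) + 0.472(72.79) = 58.1169
T̂_B = 0.612(35.6) + 0.388(75.85) = 51.2170
T̂_A − T̂_B = 6.8999

6.90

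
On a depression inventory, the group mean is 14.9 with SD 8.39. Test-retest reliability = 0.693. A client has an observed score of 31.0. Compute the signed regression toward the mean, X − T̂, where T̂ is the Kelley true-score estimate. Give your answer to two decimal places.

Kelley's formula gives T̂ = 0.693·31.0 + 0.307·14.9 = 21.4830 + 4.5743 = 26.0573.
X − T̂ = 31.0 − 26.057 = 4.943 → 4.94

4.94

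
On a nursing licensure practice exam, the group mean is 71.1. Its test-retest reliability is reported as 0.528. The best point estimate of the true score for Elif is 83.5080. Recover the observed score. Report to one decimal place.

94.6

T̂ = ρX + (1 − ρ)μ  ⇒  X = (T̂ − (1 − ρ)μ) / ρ
X = (83.5080 − 0.472 × 71.1) / 0.528 = (83.5080 − 33.5592) / 0.528 = 49.9488 / 0.528 = 94.600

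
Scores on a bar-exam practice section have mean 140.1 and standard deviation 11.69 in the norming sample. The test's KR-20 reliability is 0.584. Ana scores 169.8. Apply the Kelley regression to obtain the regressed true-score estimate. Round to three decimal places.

Regress the observed score toward the mean by the unreliability: T̂ = 0.584·169.8 + 0.416·140.1 = 99.1632 + 58.2816 = 157.4448.

157.445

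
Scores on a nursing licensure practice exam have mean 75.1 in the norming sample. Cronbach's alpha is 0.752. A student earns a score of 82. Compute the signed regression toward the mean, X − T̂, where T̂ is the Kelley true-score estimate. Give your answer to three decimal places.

Regress the observed score toward the mean by the unreliability: T̂ = 0.752·82 + 0.248·75.1 = 61.664 + 18.6248 = 80.28880.
X − T̂ = 82 − 80.2888 = 1.7112 → 1.711

1.711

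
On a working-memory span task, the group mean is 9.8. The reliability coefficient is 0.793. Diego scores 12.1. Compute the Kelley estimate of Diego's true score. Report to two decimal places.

11.62

T̂ = ρX + (1 − ρ)μ
  = 0.793 × 12.1 + 0.207 × 9.8
  = 9.5953 + 2.0286
  = 11.624
  ≈ 11.62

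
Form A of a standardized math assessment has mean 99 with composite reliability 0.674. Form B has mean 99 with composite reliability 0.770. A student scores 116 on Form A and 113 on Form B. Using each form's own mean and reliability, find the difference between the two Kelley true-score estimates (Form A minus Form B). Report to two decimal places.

0.68

T̂_A = 0.674(116) + 0.326(99) = 110.4580
T̂_B = 0.770(113) + 0.230(99) = 109.7800
T̂_A − T̂_B = 0.6780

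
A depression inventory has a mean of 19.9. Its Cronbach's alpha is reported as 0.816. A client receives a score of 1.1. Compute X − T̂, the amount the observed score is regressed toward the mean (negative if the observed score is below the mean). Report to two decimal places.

Kelley's formula gives T̂ = 0.816·1.1 + 0.184·19.9 = 0.8976 + 3.6616 = 4.5592.
X − T̂ = 1.1 − 4.559 = -3.459 → -3.46

-3.46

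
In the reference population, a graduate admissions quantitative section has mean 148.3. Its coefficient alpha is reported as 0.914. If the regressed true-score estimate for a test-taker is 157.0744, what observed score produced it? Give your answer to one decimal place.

T̂ = ρX + (1 − ρ)μ  ⇒  X = (T̂ − (1 − ρ)μ) / ρ
X = (157.0744 − 0.086 × 148.3) / 0.914 = (157.0744 − 12.7538) / 0.914 = 144.3206 / 0.914 = 157.900

157.9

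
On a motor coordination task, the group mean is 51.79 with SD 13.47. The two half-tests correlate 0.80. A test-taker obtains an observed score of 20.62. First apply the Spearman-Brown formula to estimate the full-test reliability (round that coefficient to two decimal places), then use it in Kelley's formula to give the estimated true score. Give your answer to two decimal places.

24.05

Spearman-Brown: ρ = 2r/(1 + r) = 2(0.80)/(1 + 0.80) = 1.600/1.80 = 0.8889 → 0.89
T̂ = 0.89(20.62) + 0.11(51.79) = 18.3518 + 5.6969 = 24.049 → 24.05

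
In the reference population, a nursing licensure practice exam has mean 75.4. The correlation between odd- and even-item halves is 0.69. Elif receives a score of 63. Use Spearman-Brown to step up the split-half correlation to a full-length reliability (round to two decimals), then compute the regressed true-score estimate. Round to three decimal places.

65.232

Spearman-Brown: ρ = 2r/(1 + r) = 2(0.69)/(1 + 0.69) = 1.380/1.69 = 0.8166 → 0.82
T̂ = ρX + (1 − ρ)μ
  = 0.82 × 63 + 0.18 × 75.4
  = 51.66 + 13.572
  = 65.2320
  ≈ 65.232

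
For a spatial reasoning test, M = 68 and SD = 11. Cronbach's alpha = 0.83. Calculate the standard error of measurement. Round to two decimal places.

4.54

SEM = SD · √(1 − ρ) = 11 × √0.17 = 11 × 0.4123 = 4.535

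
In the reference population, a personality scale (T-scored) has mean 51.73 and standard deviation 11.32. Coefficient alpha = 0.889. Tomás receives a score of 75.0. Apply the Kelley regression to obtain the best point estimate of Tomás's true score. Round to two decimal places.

72.42

T̂ = 0.889(75.0) + 0.111(51.73) = 66.6750 + 5.74203 = 72.417 → 72.42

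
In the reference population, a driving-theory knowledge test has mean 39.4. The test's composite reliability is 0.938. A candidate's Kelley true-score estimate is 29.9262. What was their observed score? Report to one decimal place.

29.3

T̂ = ρX + (1 − ρ)μ  ⇒  X = (T̂ − (1 − ρ)μ) / ρ
X = (29.9262 − 0.062 × 39.4) / 0.938 = (29.9262 − 2.4428) / 0.938 = 27.4834 / 0.938 = 29.300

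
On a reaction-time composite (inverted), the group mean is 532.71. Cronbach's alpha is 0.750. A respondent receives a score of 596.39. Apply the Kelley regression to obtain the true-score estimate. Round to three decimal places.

T̂ = 0.750(596.39) + 0.250(532.71) = 447.29250 + 133.17750 = 580.4700 → 580.470

580.470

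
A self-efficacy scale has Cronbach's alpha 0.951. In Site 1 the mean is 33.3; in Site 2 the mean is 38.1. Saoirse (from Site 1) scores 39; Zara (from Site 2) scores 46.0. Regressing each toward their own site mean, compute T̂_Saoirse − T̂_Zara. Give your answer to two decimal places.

T̂_Saoirse = 0.951(39) + 0.049(33.3) = 38.7207
T̂_Zara = 0.951(46.0) + 0.049(38.1) = 45.6129
Difference = 38.7207 − 45.6129 = -6.8922

-6.89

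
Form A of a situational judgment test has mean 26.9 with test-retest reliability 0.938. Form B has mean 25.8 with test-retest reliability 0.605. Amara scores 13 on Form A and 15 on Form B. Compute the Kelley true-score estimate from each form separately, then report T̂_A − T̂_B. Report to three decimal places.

T̂_A = 0.938(13) + 0.062(26.9) = 13.86180
T̂_B = 0.605(15) + 0.395(25.8) = 19.26600
T̂_A − T̂_B = -5.40420

-5.404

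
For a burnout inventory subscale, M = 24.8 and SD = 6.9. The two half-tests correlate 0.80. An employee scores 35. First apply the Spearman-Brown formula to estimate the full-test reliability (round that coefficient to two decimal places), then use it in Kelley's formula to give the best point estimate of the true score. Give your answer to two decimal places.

Spearman-Brown: ρ = 2r/(1 + r) = 2(0.80)/(1 + 0.80) = 1.600/1.80 = 0.8889 → 0.89
Kelley's formula gives T̂ = 0.89·35 + 0.11·24.8 = 31.15 + 2.728 = 33.878.

33.88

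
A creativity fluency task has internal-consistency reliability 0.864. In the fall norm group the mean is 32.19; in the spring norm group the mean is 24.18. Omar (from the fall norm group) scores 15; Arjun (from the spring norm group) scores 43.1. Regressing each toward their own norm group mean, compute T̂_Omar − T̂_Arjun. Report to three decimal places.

-23.189

T̂_Omar = 0.864(15) + 0.136(32.19) = 17.33784
T̂_Arjun = 0.864(43.1) + 0.136(24.18) = 40.52688
Difference = 17.33784 − 40.52688 = -23.18904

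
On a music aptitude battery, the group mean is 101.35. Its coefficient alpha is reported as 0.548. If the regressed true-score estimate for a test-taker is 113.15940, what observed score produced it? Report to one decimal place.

T̂ = ρX + (1 − ρ)μ  ⇒  X = (T̂ − (1 − ρ)μ) / ρ
X = (113.15940 − 0.452 × 101.35) / 0.548 = (113.15940 − 45.81020) / 0.548 = 67.34920 / 0.548 = 122.900

122.9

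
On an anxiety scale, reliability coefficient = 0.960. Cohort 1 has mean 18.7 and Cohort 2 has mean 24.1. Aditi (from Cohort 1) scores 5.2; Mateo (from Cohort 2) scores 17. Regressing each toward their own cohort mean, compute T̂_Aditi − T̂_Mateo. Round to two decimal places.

T̂_Aditi = 0.960(5.2) + 0.040(18.7) = 5.7400
T̂_Mateo = 0.960(17) + 0.040(24.1) = 17.2840
Difference = 5.7400 − 17.2840 = -11.5440

-11.54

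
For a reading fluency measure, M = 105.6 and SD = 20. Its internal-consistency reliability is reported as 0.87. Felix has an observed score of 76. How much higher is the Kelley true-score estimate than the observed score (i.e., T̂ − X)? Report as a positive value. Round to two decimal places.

T̂ = ρX + (1 − ρ)μ
  = 0.87 × 76 + 0.13 × 105.6
  = 66.12 + 13.728
  = 79.8480
  ≈ 79.848
T̂ − X = 79.848 − 76 = 3.848 → 3.85

3.85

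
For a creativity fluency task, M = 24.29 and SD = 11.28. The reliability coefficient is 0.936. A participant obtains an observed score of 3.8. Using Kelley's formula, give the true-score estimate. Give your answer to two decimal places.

T̂ = 0.936(3.8) + 0.064(24.29) = 3.5568 + 1.55456 = 5.111 → 5.11

5.11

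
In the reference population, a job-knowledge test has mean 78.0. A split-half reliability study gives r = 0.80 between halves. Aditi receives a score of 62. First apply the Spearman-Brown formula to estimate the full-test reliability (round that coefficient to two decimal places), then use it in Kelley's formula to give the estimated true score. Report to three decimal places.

Spearman-Brown: ρ = 2r/(1 + r) = 2(0.80)/(1 + 0.80) = 1.600/1.80 = 0.8889 → 0.89
Kelley's formula gives T̂ = 0.89·62 + 0.11·78.0 = 55.18 + 8.580 = 63.7600.

63.760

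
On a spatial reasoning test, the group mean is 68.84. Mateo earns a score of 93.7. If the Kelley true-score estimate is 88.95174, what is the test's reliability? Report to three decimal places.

0.809

T̂ = ρX + (1 − ρ)μ  ⇒  T̂ − μ = ρ(X − μ)
ρ = (T̂ − μ)/(X − μ) = (88.95174 − 68.84) / (93.7 − 68.84) = 20.11174 / 24.86 = 0.80900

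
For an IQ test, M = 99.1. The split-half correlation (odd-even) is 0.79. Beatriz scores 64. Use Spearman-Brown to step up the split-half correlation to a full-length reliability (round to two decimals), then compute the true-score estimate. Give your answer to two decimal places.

68.21

Spearman-Brown: ρ = 2r/(1 + r) = 2(0.79)/(1 + 0.79) = 1.580/1.79 = 0.8827 → 0.88
T̂ = 0.88(64) + 0.12(99.1) = 56.32 + 11.892 = 68.212 → 68.21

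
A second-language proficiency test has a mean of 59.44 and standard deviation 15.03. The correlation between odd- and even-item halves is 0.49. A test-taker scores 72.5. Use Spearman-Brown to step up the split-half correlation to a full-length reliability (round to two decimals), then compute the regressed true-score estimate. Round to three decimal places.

Spearman-Brown: ρ = 2r/(1 + r) = 2(0.49)/(1 + 0.49) = 0.980/1.49 = 0.6577 → 0.66
Kelley's formula gives T̂ = 0.66·72.5 + 0.34·59.44 = 47.850 + 20.2096 = 68.0596.

68.060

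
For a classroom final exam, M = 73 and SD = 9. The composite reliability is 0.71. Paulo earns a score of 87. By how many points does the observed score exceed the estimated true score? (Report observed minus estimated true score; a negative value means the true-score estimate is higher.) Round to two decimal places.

T̂ = 0.71(87) + 0.29(73) = 61.77 + 21.17 = 82.9400 → 82.940
X − T̂ = 87 − 82.940 = 4.060 → 4.06

4.06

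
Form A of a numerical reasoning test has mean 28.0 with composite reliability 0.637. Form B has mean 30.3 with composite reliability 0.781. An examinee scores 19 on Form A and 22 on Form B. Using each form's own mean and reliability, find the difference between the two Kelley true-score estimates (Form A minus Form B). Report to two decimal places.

-1.55

T̂_A = 0.637(19) + 0.363(28.0) = 22.2670
T̂_B = 0.781(22) + 0.219(30.3) = 23.8177
T̂_A − T̂_B = -1.5507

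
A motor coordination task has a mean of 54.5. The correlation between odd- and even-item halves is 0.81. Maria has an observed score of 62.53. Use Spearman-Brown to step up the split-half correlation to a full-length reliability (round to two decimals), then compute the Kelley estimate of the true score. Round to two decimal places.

61.73

Spearman-Brown: ρ = 2r/(1 + r) = 2(0.81)/(1 + 0.81) = 1.620/1.81 = 0.8950 → 0.90
T̂ = ρX + (1 − ρ)μ
  = 0.90 × 62.53 + 0.10 × 54.5
  = 56.2770 + 5.450
  = 61.727
  ≈ 61.73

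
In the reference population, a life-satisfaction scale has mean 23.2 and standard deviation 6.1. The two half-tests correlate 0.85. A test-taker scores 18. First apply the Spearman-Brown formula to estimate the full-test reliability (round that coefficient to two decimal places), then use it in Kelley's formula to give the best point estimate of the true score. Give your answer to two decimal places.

18.42

Spearman-Brown: ρ = 2r/(1 + r) = 2(0.85)/(1 + 0.85) = 1.700/1.85 = 0.9189 → 0.92
T̂ = 0.92(18) + 0.08(23.2) = 16.56 + 1.856 = 18.416 → 18.42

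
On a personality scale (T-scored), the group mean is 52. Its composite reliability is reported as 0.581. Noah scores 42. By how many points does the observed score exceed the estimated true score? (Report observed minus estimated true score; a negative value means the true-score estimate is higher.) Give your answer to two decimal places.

-4.19

T̂ = 0.581(42) + 0.419(52) = 24.402 + 21.788 = 46.1900 → 46.190
X − T̂ = 42 − 46.190 = -4.190 → -4.19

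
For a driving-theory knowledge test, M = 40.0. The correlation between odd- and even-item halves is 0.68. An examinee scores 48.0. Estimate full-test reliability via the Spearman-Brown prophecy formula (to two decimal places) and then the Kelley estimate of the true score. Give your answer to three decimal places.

Spearman-Brown: ρ = 2r/(1 + r) = 2(0.68)/(1 + 0.68) = 1.360/1.68 = 0.8095 → 0.81
Regress the observed score toward the mean by the unreliability: T̂ = 0.81·48.0 + 0.19·40.0 = 38.880 + 7.600 = 46.4800.

46.480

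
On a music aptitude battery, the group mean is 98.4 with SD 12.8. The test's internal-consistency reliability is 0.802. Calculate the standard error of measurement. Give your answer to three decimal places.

SEM = SD · √(1 − ρ) = 12.8 × √0.198 = 12.8 × 0.4450 = 5.6956

5.696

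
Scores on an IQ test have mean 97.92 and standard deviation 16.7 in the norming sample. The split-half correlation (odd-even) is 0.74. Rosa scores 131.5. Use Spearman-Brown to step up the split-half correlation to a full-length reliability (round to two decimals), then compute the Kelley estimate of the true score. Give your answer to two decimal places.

126.46

Spearman-Brown: ρ = 2r/(1 + r) = 2(0.74)/(1 + 0.74) = 1.480/1.74 = 0.8506 → 0.85
Kelley's formula gives T̂ = 0.85·131.5 + 0.15·97.92 = 111.775 + 14.6880 = 126.463.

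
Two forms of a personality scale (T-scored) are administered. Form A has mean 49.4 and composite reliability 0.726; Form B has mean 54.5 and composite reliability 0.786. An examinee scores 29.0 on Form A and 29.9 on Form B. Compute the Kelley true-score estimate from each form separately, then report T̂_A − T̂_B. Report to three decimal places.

-0.575

T̂_A = 0.726(29.0) + 0.274(49.4) = 34.58960
T̂_B = 0.786(29.9) + 0.214(54.5) = 35.16440
T̂_A − T̂_B = -0.57480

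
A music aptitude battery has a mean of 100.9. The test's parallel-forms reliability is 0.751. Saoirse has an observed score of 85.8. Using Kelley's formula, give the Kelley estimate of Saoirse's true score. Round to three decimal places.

89.560

Kelley's formula gives T̂ = 0.751·85.8 + 0.249·100.9 = 64.4358 + 25.1241 = 89.5599.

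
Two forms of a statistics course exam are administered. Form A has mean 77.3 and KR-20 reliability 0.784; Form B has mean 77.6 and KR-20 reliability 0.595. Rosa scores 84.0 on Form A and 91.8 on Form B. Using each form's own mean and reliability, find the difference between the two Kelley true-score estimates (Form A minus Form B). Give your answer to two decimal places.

-3.50

T̂_A = 0.784(84.0) + 0.216(77.3) = 82.5528
T̂_B = 0.595(91.8) + 0.405(77.6) = 86.0490
T̂_A − T̂_B = -3.4962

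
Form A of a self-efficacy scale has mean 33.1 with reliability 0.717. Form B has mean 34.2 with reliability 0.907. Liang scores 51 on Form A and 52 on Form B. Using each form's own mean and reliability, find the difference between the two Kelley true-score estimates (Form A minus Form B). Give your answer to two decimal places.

-4.41

T̂_A = 0.717(51) + 0.283(33.1) = 45.9343
T̂_B = 0.907(52) + 0.093(34.2) = 50.3446
T̂_A − T̂_B = -4.4103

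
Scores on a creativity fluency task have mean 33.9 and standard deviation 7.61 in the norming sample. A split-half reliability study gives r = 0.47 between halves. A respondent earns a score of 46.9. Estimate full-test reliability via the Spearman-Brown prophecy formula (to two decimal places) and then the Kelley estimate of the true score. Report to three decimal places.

42.220

Spearman-Brown: ρ = 2r/(1 + r) = 2(0.47)/(1 + 0.47) = 0.940/1.47 = 0.6395 → 0.64
T̂ = ρX + (1 − ρ)μ
  = 0.64 × 46.9 + 0.36 × 33.9
  = 30.016 + 12.204
  = 42.2200
  ≈ 42.220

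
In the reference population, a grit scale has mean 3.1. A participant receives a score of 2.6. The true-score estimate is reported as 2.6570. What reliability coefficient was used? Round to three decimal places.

0.886

T̂ = ρX + (1 − ρ)μ  ⇒  T̂ − μ = ρ(X − μ)
ρ = (T̂ − μ)/(X − μ) = (2.6570 − 3.1) / (2.6 − 3.1) = -0.4430 / -0.5 = 0.88600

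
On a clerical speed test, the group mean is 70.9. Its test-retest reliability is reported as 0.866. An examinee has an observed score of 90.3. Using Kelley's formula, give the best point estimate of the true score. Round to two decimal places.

Kelley's formula gives T̂ = 0.866·90.3 + 0.134·70.9 = 78.1998 + 9.5006 = 87.700.

87.70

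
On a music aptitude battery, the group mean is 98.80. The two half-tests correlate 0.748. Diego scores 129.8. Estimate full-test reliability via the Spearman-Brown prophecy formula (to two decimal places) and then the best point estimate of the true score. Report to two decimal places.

Spearman-Brown: ρ = 2r/(1 + r) = 2(0.748)/(1 + 0.748) = 1.4960/1.748 = 0.8558 → 0.86
T̂ = ρX + (1 − ρ)μ
  = 0.86 × 129.8 + 0.14 × 98.80
  = 111.628 + 13.8320
  = 125.460
  ≈ 125.46

125.46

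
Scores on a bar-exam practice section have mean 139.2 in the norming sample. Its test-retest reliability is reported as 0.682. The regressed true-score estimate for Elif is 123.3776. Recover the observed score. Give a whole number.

116

T̂ = ρX + (1 − ρ)μ  ⇒  X = (T̂ − (1 − ρ)μ) / ρ
X = (123.3776 − 0.318 × 139.2) / 0.682 = (123.3776 − 44.2656) / 0.682 = 79.1120 / 0.682 = 116.00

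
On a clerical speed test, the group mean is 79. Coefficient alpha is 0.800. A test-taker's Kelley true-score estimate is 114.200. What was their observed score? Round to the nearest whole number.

T̂ = ρX + (1 − ρ)μ  ⇒  X = (T̂ − (1 − ρ)μ) / ρ
X = (114.200 − 0.200 × 79) / 0.800 = (114.200 − 15.800) / 0.800 = 98.400 / 0.800 = 123.00

123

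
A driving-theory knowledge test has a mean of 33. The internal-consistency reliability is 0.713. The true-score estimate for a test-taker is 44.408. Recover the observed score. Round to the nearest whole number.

T̂ = ρX + (1 − ρ)μ  ⇒  X = (T̂ − (1 − ρ)μ) / ρ
X = (44.408 − 0.287 × 33) / 0.713 = (44.408 − 9.471) / 0.713 = 34.937 / 0.713 = 49.00

49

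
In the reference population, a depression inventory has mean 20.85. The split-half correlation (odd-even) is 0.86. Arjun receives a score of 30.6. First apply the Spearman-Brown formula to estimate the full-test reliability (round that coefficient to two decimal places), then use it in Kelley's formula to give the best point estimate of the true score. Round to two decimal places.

Spearman-Brown: ρ = 2r/(1 + r) = 2(0.86)/(1 + 0.86) = 1.720/1.86 = 0.9247 → 0.92
T̂ = 0.92(30.6) + 0.08(20.85) = 28.152 + 1.6680 = 29.820 → 29.82

29.82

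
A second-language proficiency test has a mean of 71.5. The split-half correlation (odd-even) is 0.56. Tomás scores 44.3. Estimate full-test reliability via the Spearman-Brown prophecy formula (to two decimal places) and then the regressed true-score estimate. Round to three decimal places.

Spearman-Brown: ρ = 2r/(1 + r) = 2(0.56)/(1 + 0.56) = 1.120/1.56 = 0.7179 → 0.72
T̂ = ρX + (1 − ρ)μ
  = 0.72 × 44.3 + 0.28 × 71.5
  = 31.896 + 20.020
  = 51.9160
  ≈ 51.916

51.916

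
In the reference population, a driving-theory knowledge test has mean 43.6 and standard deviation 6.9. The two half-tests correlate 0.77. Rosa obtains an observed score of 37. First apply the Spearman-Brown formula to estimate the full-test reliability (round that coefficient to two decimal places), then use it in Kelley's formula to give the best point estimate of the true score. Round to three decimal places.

37.858

Spearman-Brown: ρ = 2r/(1 + r) = 2(0.77)/(1 + 0.77) = 1.540/1.77 = 0.8701 → 0.87
Kelley's formula gives T̂ = 0.87·37 + 0.13·43.6 = 32.19 + 5.668 = 37.8580.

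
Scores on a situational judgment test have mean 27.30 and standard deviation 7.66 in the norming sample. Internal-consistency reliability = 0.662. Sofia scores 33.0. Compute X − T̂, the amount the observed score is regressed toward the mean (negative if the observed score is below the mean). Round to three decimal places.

1.927

T̂ = ρX + (1 − ρ)μ
  = 0.662 × 33.0 + 0.338 × 27.30
  = 21.8460 + 9.22740
  = 31.07340
  ≈ 31.0734
X − T̂ = 33.0 − 31.0734 = 1.9266 → 1.927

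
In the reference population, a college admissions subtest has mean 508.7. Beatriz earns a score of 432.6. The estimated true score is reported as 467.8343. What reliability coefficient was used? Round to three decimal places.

0.537

T̂ = ρX + (1 − ρ)μ  ⇒  T̂ − μ = ρ(X − μ)
ρ = (T̂ − μ)/(X − μ) = (467.8343 − 508.7) / (432.6 − 508.7) = -40.8657 / -76.1 = 0.53700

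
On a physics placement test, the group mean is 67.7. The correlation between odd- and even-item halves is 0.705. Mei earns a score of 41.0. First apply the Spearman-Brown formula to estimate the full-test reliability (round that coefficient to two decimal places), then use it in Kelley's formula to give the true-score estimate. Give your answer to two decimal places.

Spearman-Brown: ρ = 2r/(1 + r) = 2(0.705)/(1 + 0.705) = 1.4100/1.705 = 0.8270 → 0.83
T̂ = ρX + (1 − ρ)μ
  = 0.83 × 41.0 + 0.17 × 67.7
  = 34.030 + 11.509
  = 45.539
  ≈ 45.54

45.54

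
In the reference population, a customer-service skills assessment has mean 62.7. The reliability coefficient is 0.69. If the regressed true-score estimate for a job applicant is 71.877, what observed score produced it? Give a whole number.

76

T̂ = ρX + (1 − ρ)μ  ⇒  X = (T̂ − (1 − ρ)μ) / ρ
X = (71.877 − 0.31 × 62.7) / 0.69 = (71.877 − 19.437) / 0.69 = 52.440 / 0.69 = 76.00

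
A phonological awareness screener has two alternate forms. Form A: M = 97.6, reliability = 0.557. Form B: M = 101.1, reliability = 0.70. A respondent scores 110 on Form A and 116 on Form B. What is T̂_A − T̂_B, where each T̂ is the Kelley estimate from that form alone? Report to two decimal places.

T̂_A = 0.557(110) + 0.443(97.6) = 104.5068
T̂_B = 0.70(116) + 0.30(101.1) = 111.5300
T̂_A − T̂_B = -7.0232

-7.02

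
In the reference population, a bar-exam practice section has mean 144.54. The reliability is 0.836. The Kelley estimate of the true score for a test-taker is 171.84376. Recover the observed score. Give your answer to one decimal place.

T̂ = ρX + (1 − ρ)μ  ⇒  X = (T̂ − (1 − ρ)μ) / ρ
X = (171.84376 − 0.164 × 144.54) / 0.836 = (171.84376 − 23.70456) / 0.836 = 148.13920 / 0.836 = 177.200

177.2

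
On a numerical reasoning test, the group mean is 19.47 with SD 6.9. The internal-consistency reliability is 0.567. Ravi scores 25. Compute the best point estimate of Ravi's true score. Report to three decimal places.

22.606

Regress the observed score toward the mean by the unreliability: T̂ = 0.567·25 + 0.433·19.47 = 14.175 + 8.43051 = 22.6055.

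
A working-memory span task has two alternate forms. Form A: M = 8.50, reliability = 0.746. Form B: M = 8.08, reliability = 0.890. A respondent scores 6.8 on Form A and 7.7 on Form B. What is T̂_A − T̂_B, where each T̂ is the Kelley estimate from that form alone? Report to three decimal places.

T̂_A = 0.746(6.8) + 0.254(8.50) = 7.23180
T̂_B = 0.890(7.7) + 0.110(8.08) = 7.74180
T̂_A − T̂_B = -0.51000

-0.510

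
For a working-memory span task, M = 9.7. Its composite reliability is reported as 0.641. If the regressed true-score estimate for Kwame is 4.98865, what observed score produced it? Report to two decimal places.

2.35

T̂ = ρX + (1 − ρ)μ  ⇒  X = (T̂ − (1 − ρ)μ) / ρ
X = (4.98865 − 0.359 × 9.7) / 0.641 = (4.98865 − 3.4823) / 0.641 = 1.50635 / 0.641 = 2.3500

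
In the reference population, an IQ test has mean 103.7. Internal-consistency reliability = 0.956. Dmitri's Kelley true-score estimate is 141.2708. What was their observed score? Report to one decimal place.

T̂ = ρX + (1 − ρ)μ  ⇒  X = (T̂ − (1 − ρ)μ) / ρ
X = (141.2708 − 0.044 × 103.7) / 0.956 = (141.2708 − 4.5628) / 0.956 = 136.7080 / 0.956 = 143.000

143.0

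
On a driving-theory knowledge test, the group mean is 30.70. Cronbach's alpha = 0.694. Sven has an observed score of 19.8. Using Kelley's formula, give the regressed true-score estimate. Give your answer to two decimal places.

T̂ = 0.694(19.8) + 0.306(30.70) = 13.7412 + 9.39420 = 23.135 → 23.14

23.14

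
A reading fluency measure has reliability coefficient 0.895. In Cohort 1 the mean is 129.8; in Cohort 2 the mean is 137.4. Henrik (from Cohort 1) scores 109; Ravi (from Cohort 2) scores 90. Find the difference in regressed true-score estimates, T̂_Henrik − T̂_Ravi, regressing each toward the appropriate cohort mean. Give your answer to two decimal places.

T̂_Henrik = 0.895(109) + 0.105(129.8) = 111.1840
T̂_Ravi = 0.895(90) + 0.105(137.4) = 94.9770
Difference = 111.1840 − 94.9770 = 16.2070

16.21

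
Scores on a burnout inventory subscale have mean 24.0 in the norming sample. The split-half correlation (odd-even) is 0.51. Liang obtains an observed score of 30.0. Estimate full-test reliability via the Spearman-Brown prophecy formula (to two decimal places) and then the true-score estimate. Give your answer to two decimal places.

28.08

Spearman-Brown: ρ = 2r/(1 + r) = 2(0.51)/(1 + 0.51) = 1.020/1.51 = 0.6755 → 0.68
T̂ = 0.68(30.0) + 0.32(24.0) = 20.400 + 7.680 = 28.080 → 28.08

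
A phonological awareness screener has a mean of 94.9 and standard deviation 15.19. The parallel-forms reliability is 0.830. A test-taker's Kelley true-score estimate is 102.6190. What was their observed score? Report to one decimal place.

T̂ = ρX + (1 − ρ)μ  ⇒  X = (T̂ − (1 − ρ)μ) / ρ
X = (102.6190 − 0.170 × 94.9) / 0.830 = (102.6190 − 16.1330) / 0.830 = 86.4860 / 0.830 = 104.200

104.2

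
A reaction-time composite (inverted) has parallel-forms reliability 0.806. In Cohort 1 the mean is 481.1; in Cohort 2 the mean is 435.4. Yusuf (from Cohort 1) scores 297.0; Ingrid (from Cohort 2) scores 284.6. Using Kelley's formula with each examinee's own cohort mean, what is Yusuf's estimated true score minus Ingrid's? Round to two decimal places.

18.86

T̂_Yusuf = 0.806(297.0) + 0.194(481.1) = 332.7154
T̂_Ingrid = 0.806(284.6) + 0.194(435.4) = 313.8552
Difference = 332.7154 − 313.8552 = 18.8602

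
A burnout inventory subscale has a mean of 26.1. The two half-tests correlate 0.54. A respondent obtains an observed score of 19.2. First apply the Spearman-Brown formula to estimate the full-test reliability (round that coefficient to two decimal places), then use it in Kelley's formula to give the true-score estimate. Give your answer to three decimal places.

21.270

Spearman-Brown: ρ = 2r/(1 + r) = 2(0.54)/(1 + 0.54) = 1.080/1.54 = 0.7013 → 0.70
T̂ = 0.70(19.2) + 0.30(26.1) = 13.440 + 7.830 = 21.2700 → 21.270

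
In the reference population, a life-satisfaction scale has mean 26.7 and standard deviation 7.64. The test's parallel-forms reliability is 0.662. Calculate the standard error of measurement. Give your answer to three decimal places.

4.442

SEM = SD · √(1 − ρ) = 7.64 × √0.338 = 7.64 × 0.5814 = 4.4417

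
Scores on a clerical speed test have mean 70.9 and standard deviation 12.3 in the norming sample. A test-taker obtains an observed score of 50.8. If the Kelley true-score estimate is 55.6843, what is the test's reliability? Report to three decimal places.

0.757

T̂ = ρX + (1 − ρ)μ  ⇒  T̂ − μ = ρ(X − μ)
ρ = (T̂ − μ)/(X − μ) = (55.6843 − 70.9) / (50.8 − 70.9) = -15.2157 / -20.1 = 0.75700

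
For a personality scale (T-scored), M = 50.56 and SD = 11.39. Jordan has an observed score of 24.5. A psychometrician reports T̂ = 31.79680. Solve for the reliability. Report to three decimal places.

0.720

T̂ = ρX + (1 − ρ)μ  ⇒  T̂ − μ = ρ(X − μ)
ρ = (T̂ − μ)/(X − μ) = (31.79680 − 50.56) / (24.5 − 50.56) = -18.76320 / -26.06 = 0.72000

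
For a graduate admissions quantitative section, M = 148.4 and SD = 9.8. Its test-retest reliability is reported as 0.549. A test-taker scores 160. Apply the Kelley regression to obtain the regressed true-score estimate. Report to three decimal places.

154.768

T̂ = ρX + (1 − ρ)μ
  = 0.549 × 160 + 0.451 × 148.4
  = 87.840 + 66.9284
  = 154.7684
  ≈ 154.768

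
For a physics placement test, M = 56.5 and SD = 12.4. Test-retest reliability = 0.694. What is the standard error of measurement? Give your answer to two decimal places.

6.86

SEM = SD · √(1 − ρ) = 12.4 × √0.306 = 12.4 × 0.5532 = 6.859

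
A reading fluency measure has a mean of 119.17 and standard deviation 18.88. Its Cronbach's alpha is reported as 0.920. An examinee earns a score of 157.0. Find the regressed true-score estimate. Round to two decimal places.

T̂ = 0.920(157.0) + 0.080(119.17) = 144.4400 + 9.53360 = 153.974 → 153.97

153.97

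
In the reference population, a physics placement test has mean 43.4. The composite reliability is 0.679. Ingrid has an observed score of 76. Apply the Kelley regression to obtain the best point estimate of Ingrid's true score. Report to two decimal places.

Kelley's formula gives T̂ = 0.679·76 + 0.321·43.4 = 51.604 + 13.9314 = 65.535.

65.54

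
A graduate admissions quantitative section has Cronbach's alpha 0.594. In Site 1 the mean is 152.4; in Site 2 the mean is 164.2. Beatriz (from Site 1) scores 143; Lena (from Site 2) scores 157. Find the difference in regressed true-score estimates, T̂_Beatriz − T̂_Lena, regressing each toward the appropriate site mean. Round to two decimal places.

T̂_Beatriz = 0.594(143) + 0.406(152.4) = 146.8164
T̂_Lena = 0.594(157) + 0.406(164.2) = 159.9232
Difference = 146.8164 − 159.9232 = -13.1068

-13.11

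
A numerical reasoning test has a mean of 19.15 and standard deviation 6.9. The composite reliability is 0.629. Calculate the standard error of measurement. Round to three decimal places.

SEM = SD · √(1 − ρ) = 6.9 × √0.371 = 6.9 × 0.6091 = 4.2028

4.203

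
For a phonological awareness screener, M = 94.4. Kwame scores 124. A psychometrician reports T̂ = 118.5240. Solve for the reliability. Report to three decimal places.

T̂ = ρX + (1 − ρ)μ  ⇒  T̂ − μ = ρ(X − μ)
ρ = (T̂ − μ)/(X − μ) = (118.5240 − 94.4) / (124 − 94.4) = 24.1240 / 29.6 = 0.81500

0.815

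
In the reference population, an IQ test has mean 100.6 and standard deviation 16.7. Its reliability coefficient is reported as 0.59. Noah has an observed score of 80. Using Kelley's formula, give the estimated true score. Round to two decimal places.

T̂ = ρX + (1 − ρ)μ
  = 0.59 × 80 + 0.41 × 100.6
  = 47.20 + 41.246
  = 88.446
  ≈ 88.45

88.45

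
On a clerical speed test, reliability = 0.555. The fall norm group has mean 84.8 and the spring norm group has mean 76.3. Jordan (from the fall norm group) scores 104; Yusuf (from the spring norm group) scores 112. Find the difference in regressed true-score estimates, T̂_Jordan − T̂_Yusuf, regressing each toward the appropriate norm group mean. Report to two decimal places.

-0.66

T̂_Jordan = 0.555(104) + 0.445(84.8) = 95.4560
T̂_Yusuf = 0.555(112) + 0.445(76.3) = 96.1135
Difference = 95.4560 − 96.1135 = -0.6575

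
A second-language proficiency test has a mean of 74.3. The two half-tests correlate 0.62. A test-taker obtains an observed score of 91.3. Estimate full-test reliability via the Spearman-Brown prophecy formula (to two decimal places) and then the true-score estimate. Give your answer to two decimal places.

Spearman-Brown: ρ = 2r/(1 + r) = 2(0.62)/(1 + 0.62) = 1.240/1.62 = 0.7654 → 0.77
T̂ = 0.77(91.3) + 0.23(74.3) = 70.301 + 17.089 = 87.390 → 87.39

87.39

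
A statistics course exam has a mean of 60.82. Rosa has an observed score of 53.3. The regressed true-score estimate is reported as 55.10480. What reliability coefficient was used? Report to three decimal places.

0.760

T̂ = ρX + (1 − ρ)μ  ⇒  T̂ − μ = ρ(X − μ)
ρ = (T̂ − μ)/(X − μ) = (55.10480 − 60.82) / (53.3 − 60.82) = -5.71520 / -7.52 = 0.76000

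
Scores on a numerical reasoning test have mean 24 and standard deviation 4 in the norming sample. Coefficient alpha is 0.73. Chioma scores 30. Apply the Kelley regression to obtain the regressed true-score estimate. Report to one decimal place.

T̂ = ρX + (1 − ρ)μ
  = 0.73 × 30 + 0.27 × 24
  = 21.90 + 6.48
  = 28.38
  ≈ 28.4

28.4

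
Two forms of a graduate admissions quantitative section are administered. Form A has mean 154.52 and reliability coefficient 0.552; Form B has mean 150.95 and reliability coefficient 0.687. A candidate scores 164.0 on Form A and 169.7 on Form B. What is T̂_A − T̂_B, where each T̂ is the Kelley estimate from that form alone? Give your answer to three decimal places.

-4.078

T̂_A = 0.552(164.0) + 0.448(154.52) = 159.75296
T̂_B = 0.687(169.7) + 0.313(150.95) = 163.83125
T̂_A − T̂_B = -4.07829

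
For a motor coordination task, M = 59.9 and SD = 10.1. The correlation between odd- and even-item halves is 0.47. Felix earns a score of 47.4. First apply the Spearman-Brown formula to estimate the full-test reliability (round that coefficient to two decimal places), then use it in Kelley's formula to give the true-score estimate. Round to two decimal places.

Spearman-Brown: ρ = 2r/(1 + r) = 2(0.47)/(1 + 0.47) = 0.940/1.47 = 0.6395 → 0.64
T̂ = 0.64(47.4) + 0.36(59.9) = 30.336 + 21.564 = 51.900 → 51.90

51.90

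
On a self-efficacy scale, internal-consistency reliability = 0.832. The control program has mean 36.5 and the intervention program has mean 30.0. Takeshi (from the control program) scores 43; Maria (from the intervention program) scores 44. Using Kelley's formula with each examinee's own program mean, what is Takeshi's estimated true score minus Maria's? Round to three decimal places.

0.260

T̂_Takeshi = 0.832(43) + 0.168(36.5) = 41.90800
T̂_Maria = 0.832(44) + 0.168(30.0) = 41.64800
Difference = 41.90800 − 41.64800 = 0.26000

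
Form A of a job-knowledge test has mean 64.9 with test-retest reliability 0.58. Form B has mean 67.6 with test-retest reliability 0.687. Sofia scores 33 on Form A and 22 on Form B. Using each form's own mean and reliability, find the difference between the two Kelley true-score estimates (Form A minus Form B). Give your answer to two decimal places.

T̂_A = 0.58(33) + 0.42(64.9) = 46.3980
T̂_B = 0.687(22) + 0.313(67.6) = 36.2728
T̂_A − T̂_B = 10.1252

10.13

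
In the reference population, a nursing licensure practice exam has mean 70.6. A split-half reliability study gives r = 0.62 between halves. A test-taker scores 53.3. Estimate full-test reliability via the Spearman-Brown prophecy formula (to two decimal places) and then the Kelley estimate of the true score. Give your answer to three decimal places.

Spearman-Brown: ρ = 2r/(1 + r) = 2(0.62)/(1 + 0.62) = 1.240/1.62 = 0.7654 → 0.77
Weight the observed score by reliability and the mean by (1 − reliability): T̂ = 0.77·53.3 + 0.23·70.6 = 41.041 + 16.238 = 57.2790.

57.279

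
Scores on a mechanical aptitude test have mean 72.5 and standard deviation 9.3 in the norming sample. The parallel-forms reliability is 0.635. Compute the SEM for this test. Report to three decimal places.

5.619

SEM = SD · √(1 − ρ) = 9.3 × √0.365 = 9.3 × 0.6042 = 5.6186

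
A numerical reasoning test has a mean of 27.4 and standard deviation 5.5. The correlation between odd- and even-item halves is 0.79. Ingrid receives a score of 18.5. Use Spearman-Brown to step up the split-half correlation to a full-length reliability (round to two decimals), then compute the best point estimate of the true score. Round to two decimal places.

Spearman-Brown: ρ = 2r/(1 + r) = 2(0.79)/(1 + 0.79) = 1.580/1.79 = 0.8827 → 0.88
T̂ = 0.88(18.5) + 0.12(27.4) = 16.280 + 3.288 = 19.568 → 19.57

19.57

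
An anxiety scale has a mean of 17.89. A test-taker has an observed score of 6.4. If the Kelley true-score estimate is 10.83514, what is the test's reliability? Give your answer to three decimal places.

0.614

T̂ = ρX + (1 − ρ)μ  ⇒  T̂ − μ = ρ(X − μ)
ρ = (T̂ − μ)/(X − μ) = (10.83514 − 17.89) / (6.4 − 17.89) = -7.05486 / -11.49 = 0.61400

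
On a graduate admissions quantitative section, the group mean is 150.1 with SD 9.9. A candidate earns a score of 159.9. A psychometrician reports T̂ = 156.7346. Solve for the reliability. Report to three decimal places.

0.677

T̂ = ρX + (1 − ρ)μ  ⇒  T̂ − μ = ρ(X − μ)
ρ = (T̂ − μ)/(X − μ) = (156.7346 − 150.1) / (159.9 − 150.1) = 6.6346 / 9.8 = 0.67700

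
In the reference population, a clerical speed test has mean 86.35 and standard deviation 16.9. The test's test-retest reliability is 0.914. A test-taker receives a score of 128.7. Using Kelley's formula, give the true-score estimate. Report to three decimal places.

125.058

T̂ = 0.914(128.7) + 0.086(86.35) = 117.6318 + 7.42610 = 125.0579 → 125.058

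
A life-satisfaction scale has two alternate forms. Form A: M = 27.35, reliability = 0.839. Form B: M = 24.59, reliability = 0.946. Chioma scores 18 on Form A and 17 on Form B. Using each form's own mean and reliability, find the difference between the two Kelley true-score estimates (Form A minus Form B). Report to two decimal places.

T̂_A = 0.839(18) + 0.161(27.35) = 19.5053
T̂_B = 0.946(17) + 0.054(24.59) = 17.4099
T̂_A − T̂_B = 2.0955

2.10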